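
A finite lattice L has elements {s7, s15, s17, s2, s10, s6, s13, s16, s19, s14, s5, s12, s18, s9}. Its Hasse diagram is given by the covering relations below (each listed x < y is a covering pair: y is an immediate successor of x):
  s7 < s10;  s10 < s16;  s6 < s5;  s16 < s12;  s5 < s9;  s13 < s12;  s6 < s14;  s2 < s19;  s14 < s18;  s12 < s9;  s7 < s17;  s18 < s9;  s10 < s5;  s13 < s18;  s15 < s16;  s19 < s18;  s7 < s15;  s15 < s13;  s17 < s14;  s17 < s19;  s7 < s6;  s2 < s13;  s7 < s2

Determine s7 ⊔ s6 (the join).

s6

Common upper bounds of {s7, s6}: s14, s18, s5, s6, s9.
The least among these is s6.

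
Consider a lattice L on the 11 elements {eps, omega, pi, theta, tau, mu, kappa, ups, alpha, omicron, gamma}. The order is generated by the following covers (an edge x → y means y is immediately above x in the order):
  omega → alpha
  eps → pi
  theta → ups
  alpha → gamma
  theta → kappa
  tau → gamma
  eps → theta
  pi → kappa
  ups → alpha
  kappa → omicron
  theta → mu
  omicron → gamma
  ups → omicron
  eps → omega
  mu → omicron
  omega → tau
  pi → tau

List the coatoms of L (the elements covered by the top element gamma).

alpha, omicron, tau

The coatoms are exactly the elements covered by gamma: alpha, omicron, tau.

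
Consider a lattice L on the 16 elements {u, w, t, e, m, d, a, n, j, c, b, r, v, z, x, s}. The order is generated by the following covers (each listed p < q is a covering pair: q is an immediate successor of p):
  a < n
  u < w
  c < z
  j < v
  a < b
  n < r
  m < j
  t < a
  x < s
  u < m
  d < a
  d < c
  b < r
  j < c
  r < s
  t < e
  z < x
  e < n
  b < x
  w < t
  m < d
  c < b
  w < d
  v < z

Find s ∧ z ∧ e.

Common lower bounds of {s, z, e}: u, w.
The greatest among these is w.

w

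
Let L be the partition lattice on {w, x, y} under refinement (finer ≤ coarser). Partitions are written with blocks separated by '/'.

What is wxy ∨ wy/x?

wxy

The join of wxy and wy/x merges any blocks that overlap across the partitions, giving wxy.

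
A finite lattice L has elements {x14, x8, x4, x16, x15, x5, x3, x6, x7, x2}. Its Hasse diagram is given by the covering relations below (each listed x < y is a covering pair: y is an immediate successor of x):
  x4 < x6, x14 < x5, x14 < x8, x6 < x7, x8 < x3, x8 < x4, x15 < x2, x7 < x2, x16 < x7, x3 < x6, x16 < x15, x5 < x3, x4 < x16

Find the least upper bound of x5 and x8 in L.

Common upper bounds of {x5, x8}: x2, x3, x6, x7.
The least among these is x3.

x3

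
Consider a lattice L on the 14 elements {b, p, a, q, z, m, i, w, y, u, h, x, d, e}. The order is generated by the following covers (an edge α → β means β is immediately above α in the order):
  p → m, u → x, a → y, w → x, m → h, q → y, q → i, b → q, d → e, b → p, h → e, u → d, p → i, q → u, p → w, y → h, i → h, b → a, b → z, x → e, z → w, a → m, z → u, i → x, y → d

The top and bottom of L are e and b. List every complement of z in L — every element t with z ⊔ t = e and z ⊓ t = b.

Need t with z ∨ t = e and z ∧ t = b.
Checking each element gives: h, m.

h, m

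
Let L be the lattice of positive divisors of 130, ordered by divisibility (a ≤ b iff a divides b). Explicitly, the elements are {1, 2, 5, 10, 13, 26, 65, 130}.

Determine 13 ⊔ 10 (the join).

Common upper bounds of {13, 10}: 130.
The least among these is 130.

130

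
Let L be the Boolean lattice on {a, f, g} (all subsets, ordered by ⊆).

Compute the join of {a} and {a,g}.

{a,g}

Under ⊆, join is union: {a} ∪ {a,g} = {a,g}.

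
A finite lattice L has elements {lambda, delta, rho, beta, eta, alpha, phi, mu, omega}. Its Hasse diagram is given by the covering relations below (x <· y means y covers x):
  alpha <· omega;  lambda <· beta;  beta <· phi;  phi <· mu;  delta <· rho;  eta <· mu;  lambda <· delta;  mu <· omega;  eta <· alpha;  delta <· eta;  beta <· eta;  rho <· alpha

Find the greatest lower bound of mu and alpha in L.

eta

Common lower bounds of {mu, alpha}: beta, delta, eta, lambda.
The greatest among these is eta.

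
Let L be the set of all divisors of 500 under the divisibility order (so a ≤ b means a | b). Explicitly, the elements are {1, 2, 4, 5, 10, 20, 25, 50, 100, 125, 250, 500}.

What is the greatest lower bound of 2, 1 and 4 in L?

Common lower bounds of {2, 1, 4}: 1.
The greatest among these is 1.

1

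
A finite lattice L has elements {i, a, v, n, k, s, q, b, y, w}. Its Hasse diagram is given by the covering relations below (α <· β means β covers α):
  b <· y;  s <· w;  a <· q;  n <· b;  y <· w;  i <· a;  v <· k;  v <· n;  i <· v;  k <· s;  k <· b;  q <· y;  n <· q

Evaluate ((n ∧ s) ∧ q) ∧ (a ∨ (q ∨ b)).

n ∧ s = v
v ∧ q = v
q ∨ b = y
a ∨ y = y
v ∧ y = v

v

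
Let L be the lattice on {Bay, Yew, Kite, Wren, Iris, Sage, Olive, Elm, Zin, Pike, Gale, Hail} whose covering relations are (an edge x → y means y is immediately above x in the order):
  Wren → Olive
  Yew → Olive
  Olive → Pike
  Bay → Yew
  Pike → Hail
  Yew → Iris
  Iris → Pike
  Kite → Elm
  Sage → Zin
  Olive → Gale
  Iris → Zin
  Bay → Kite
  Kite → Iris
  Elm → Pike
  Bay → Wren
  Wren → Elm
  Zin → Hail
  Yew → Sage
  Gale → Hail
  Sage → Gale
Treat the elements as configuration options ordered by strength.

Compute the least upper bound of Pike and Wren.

Pike

Common upper bounds of {Pike, Wren}: Hail, Pike.
The least among these is Pike.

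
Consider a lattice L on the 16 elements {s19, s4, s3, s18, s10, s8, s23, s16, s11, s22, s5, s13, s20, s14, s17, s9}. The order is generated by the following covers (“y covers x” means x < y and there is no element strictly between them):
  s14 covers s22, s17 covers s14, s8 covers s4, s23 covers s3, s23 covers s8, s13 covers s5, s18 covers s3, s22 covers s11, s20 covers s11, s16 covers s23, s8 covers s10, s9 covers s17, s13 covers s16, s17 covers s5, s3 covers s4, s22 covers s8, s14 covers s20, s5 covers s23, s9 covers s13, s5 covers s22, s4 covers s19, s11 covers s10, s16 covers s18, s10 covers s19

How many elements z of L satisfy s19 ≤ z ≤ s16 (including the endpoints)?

The interval [s19, s16] = {s10, s16, s18, s19, s23, s3, s4, s8}, which has 8 elements.

8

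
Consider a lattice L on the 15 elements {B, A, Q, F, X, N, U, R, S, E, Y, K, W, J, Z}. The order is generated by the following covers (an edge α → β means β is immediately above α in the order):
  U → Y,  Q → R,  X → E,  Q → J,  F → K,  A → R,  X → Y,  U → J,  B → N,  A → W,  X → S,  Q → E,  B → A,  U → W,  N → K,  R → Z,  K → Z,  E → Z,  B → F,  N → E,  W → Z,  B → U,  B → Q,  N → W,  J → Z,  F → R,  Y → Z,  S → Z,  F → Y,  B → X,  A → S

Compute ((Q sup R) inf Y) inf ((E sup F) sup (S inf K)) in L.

Q ∨ R = R
R ∧ Y = F
E ∨ F = Z
S ∧ K = B
Z ∨ B = Z
F ∧ Z = F

F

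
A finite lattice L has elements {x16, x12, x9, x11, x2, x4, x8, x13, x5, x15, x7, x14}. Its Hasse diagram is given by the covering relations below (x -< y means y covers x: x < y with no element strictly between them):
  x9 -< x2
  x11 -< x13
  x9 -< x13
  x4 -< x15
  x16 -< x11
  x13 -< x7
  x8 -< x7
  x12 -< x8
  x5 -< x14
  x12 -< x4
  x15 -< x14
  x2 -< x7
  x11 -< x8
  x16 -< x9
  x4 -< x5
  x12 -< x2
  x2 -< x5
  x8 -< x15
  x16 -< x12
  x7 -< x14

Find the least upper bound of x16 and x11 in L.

x11

Common upper bounds of {x16, x11}: x11, x13, x14, x15, x7, x8.
The least among these is x11.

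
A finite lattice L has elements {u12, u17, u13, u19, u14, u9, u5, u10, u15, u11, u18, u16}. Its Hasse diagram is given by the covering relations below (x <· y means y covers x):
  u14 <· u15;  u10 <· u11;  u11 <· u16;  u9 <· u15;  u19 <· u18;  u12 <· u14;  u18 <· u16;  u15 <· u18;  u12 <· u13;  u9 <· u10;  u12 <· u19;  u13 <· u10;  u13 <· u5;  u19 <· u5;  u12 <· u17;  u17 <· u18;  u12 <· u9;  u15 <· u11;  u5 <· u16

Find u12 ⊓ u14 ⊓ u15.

u12

Common lower bounds of {u12, u14, u15}: u12.
The greatest among these is u12.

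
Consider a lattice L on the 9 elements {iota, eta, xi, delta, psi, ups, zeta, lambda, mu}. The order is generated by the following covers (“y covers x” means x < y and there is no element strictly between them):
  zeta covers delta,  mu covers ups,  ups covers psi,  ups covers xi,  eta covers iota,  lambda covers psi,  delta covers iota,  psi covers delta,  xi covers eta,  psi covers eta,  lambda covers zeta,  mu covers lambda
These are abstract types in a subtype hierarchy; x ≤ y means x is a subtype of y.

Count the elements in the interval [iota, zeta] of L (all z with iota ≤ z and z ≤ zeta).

The interval [iota, zeta] = {delta, iota, zeta}, which has 3 elements.

3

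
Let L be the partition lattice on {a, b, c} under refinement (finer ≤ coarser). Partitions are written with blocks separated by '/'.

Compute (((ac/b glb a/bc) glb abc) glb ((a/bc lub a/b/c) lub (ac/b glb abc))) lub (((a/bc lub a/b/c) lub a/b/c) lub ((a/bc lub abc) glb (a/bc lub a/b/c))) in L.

a/bc

ac/b ∧ a/bc = a/b/c
a/b/c ∧ abc = a/b/c
a/bc ∨ a/b/c = a/bc
ac/b ∧ abc = ac/b
a/bc ∨ ac/b = abc
a/b/c ∧ abc = a/b/c
a/bc ∨ a/b/c = a/bc
a/bc ∨ a/b/c = a/bc
a/bc ∨ abc = abc
a/bc ∨ a/b/c = a/bc
abc ∧ a/bc = a/bc
a/bc ∨ a/bc = a/bc
a/b/c ∨ a/bc = a/bc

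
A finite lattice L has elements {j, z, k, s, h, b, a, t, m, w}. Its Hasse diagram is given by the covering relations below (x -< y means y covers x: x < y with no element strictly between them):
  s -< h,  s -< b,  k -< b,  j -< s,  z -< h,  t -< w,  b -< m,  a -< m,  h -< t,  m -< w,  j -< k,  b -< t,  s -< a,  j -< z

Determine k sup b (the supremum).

Common upper bounds of {k, b}: b, m, t, w.
The least among these is b.

b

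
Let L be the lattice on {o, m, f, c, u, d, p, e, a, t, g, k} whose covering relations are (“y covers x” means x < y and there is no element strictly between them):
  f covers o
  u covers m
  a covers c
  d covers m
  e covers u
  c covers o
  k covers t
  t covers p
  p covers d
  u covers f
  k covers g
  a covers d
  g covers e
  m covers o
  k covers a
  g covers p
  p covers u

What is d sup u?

Common upper bounds of {d, u}: g, k, p, t.
The least among these is p.

p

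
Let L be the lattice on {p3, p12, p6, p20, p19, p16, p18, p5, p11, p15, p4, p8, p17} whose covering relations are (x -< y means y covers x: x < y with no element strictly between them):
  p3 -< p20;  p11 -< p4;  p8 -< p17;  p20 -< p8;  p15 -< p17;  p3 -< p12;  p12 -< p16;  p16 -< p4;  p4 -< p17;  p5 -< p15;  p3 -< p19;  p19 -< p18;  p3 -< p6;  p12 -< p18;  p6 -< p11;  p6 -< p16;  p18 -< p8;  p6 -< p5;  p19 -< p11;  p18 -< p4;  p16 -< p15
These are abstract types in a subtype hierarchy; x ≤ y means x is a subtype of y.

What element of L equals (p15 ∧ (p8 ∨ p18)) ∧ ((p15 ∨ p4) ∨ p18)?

p8 ∨ p18 = p8
p15 ∧ p8 = p12
p15 ∨ p4 = p17
p17 ∨ p18 = p17
p12 ∧ p17 = p12

p12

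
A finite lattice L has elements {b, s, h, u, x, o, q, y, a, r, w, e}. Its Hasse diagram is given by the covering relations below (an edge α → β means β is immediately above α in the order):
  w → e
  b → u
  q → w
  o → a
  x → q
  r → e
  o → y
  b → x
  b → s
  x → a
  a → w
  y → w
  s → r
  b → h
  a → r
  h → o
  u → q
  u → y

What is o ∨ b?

o

Common upper bounds of {o, b}: a, e, o, r, w, y.
The least among these is o.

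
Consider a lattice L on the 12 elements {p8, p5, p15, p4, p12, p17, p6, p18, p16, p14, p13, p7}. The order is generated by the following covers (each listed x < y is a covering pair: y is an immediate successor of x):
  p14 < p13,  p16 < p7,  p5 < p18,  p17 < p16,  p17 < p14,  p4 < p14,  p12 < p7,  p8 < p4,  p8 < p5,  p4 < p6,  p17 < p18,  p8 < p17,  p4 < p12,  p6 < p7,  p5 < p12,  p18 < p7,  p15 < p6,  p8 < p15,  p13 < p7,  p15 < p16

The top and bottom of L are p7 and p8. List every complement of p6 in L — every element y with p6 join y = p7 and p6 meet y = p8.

p17, p18, p5

Need y with p6 ∨ y = p7 and p6 ∧ y = p8.
Checking each element gives: p17, p18, p5.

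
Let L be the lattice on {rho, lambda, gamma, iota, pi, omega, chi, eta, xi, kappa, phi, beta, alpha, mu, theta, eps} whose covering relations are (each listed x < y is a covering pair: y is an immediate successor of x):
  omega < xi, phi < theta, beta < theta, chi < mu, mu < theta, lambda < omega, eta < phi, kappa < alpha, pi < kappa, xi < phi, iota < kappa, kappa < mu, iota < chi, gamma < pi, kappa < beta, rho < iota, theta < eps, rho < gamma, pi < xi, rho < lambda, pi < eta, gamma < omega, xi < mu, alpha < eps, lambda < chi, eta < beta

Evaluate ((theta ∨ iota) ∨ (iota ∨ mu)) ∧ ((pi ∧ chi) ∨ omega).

theta ∨ iota = theta
iota ∨ mu = mu
theta ∨ mu = theta
pi ∧ chi = rho
rho ∨ omega = omega
theta ∧ omega = omega

omega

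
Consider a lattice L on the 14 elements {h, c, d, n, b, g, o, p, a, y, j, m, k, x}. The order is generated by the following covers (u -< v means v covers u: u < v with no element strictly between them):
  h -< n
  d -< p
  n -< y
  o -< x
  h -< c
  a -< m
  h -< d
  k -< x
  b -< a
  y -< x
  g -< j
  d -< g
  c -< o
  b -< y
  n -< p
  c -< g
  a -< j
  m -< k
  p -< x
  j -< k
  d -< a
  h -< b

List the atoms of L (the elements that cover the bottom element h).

b, c, d, n

The atoms are exactly the elements that cover h: b, c, d, n.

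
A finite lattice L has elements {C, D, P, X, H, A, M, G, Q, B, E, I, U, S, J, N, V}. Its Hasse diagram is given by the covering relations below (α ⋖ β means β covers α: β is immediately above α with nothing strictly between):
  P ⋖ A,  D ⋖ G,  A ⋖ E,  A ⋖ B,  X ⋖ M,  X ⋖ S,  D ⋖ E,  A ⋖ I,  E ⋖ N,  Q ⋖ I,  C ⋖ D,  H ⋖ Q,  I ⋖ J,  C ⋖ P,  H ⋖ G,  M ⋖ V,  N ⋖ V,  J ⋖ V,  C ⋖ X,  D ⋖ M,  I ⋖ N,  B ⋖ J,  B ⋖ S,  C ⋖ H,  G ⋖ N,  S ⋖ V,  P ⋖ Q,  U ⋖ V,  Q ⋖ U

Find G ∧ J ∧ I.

H

Common lower bounds of {G, J, I}: C, H.
The greatest among these is H.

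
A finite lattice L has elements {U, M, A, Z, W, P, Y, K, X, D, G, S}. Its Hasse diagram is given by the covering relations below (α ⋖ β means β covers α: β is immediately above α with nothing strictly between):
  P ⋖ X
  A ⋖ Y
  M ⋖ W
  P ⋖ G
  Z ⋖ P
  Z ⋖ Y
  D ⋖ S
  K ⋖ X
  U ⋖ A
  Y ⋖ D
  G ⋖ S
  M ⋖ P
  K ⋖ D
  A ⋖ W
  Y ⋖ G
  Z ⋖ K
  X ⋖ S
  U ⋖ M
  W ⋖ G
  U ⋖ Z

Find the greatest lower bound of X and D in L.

Common lower bounds of {X, D}: K, U, Z.
The greatest among these is K.

K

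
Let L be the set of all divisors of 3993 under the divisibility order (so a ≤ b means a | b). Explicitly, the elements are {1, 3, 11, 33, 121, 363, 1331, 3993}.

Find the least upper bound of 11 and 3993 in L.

3993

Common upper bounds of {11, 3993}: 3993.
The least among these is 3993.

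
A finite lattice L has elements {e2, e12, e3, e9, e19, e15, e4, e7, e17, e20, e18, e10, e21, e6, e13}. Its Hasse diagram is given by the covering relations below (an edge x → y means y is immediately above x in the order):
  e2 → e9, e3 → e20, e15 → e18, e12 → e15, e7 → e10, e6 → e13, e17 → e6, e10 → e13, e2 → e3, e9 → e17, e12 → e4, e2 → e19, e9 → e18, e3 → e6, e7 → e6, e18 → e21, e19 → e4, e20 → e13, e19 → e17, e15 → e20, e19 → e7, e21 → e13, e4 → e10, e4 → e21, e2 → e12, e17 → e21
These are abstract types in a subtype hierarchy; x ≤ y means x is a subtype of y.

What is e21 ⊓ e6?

e17

Common lower bounds of {e21, e6}: e17, e19, e2, e9.
The greatest among these is e17.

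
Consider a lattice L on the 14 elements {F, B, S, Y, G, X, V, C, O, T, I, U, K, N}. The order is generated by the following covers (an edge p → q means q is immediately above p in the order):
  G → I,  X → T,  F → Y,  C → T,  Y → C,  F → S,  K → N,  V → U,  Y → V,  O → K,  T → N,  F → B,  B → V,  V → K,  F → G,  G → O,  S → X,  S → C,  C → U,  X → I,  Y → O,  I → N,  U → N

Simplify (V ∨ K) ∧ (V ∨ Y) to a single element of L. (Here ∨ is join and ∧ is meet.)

V ∨ K = K
V ∨ Y = V
K ∧ V = V

V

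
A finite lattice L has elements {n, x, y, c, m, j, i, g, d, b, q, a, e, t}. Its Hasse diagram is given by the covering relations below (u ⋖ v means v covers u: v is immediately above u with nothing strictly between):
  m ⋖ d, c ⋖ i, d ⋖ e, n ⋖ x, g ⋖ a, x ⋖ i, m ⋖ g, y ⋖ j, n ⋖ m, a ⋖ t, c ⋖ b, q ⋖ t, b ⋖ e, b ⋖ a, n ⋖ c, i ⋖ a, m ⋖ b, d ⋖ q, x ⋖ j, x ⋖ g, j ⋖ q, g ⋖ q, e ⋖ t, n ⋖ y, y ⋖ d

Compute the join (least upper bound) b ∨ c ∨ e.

e

Common upper bounds of {b, c, e}: e, t.
The least among these is e.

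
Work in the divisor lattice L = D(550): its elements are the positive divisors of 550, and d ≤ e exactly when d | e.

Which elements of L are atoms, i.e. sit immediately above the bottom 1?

The atoms are exactly the elements that cover 1: 11, 2, 5.

11, 2, 5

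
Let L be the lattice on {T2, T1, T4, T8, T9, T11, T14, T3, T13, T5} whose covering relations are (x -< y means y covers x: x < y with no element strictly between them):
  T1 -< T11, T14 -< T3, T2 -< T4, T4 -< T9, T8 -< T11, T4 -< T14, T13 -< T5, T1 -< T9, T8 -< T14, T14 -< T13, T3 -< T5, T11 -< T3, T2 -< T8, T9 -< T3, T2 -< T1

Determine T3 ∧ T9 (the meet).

Common lower bounds of {T3, T9}: T1, T2, T4, T9.
The greatest among these is T9.

T9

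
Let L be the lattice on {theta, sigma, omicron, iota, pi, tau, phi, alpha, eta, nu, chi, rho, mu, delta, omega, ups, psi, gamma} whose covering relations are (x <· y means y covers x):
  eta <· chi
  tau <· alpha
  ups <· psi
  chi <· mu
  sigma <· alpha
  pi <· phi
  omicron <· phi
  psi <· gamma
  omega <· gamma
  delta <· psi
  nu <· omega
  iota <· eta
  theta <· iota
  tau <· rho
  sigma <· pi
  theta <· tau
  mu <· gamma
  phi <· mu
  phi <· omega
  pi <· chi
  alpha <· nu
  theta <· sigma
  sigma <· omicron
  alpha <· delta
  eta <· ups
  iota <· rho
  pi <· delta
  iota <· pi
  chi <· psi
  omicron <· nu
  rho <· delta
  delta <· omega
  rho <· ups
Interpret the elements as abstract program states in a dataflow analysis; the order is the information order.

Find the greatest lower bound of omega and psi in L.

delta

Common lower bounds of {omega, psi}: alpha, delta, iota, pi, rho, sigma, tau, theta.
The greatest among these is delta.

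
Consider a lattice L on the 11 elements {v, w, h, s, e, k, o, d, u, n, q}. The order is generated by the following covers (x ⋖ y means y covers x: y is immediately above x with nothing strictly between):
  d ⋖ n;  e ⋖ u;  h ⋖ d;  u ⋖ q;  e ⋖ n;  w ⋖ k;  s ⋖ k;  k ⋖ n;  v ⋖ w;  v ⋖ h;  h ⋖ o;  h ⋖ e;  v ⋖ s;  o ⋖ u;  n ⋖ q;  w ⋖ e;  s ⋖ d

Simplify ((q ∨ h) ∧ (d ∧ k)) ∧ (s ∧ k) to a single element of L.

s

q ∨ h = q
d ∧ k = s
q ∧ s = s
s ∧ k = s
s ∧ s = s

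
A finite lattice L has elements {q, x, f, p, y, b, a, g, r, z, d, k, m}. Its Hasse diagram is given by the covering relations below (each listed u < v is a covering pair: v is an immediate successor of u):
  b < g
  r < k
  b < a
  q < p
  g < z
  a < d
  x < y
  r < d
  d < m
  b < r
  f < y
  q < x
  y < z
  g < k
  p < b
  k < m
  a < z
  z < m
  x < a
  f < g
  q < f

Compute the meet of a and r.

b

Common lower bounds of {a, r}: b, p, q.
The greatest among these is b.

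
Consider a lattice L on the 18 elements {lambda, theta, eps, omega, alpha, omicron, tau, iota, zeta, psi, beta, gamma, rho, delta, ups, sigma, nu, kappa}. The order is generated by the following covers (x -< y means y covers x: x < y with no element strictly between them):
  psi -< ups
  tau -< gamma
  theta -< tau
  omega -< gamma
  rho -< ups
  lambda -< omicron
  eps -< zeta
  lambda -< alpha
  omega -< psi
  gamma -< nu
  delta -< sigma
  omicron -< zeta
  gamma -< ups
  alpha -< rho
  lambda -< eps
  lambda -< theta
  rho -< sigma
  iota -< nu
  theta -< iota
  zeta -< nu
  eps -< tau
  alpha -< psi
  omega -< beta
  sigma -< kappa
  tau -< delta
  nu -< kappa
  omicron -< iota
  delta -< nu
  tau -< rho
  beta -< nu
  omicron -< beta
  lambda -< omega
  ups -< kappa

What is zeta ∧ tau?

Common lower bounds of {zeta, tau}: eps, lambda.
The greatest among these is eps.

eps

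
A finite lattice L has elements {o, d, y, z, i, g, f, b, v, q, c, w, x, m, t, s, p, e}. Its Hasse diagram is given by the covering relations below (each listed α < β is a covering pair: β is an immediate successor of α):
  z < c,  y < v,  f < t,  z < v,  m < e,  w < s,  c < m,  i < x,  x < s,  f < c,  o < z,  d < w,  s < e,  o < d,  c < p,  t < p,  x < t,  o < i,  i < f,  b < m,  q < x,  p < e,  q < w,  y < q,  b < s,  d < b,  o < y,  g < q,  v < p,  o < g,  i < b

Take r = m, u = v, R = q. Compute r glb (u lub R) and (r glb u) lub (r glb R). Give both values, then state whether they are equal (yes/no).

u lub R = p, so r glb (u lub R) = m glb p = c.
r glb u = z and r glb R = o, so (r glb u) lub (r glb R) = z lub o = z.
Equal: no.

c; z; no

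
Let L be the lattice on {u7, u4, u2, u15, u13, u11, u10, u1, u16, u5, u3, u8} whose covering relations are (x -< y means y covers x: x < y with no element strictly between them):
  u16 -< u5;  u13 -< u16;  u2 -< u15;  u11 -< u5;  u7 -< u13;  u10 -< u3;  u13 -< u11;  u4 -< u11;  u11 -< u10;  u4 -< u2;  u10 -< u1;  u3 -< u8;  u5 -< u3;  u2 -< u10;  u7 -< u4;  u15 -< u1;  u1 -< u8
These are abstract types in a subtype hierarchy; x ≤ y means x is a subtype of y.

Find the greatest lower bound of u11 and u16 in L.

Common lower bounds of {u11, u16}: u13, u7.
The greatest among these is u13.

u13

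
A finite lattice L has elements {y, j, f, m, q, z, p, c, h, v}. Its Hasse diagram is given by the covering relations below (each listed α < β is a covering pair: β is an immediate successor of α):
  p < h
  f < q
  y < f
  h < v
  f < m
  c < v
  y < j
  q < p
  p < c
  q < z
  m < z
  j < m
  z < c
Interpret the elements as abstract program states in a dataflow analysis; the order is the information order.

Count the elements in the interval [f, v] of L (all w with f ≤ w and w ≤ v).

8

The interval [f, v] = {c, f, h, m, p, q, v, z}, which has 8 elements.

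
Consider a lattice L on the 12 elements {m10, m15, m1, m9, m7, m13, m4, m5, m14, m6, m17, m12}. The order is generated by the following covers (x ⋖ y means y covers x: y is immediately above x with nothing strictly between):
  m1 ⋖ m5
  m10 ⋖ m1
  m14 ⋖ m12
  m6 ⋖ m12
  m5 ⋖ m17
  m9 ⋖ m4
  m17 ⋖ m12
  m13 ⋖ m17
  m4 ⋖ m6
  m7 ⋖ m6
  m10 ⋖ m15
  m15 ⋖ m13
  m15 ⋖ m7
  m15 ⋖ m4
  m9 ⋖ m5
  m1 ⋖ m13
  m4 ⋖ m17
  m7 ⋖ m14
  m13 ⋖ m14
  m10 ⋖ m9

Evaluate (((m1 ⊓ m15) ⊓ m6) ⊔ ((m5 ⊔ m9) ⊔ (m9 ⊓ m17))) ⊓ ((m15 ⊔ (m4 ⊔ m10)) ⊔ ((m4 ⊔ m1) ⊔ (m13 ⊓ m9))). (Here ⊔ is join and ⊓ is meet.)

m1 ∧ m15 = m10
m10 ∧ m6 = m10
m5 ∨ m9 = m5
m9 ∧ m17 = m9
m5 ∨ m9 = m5
m10 ∨ m5 = m5
m4 ∨ m10 = m4
m15 ∨ m4 = m4
m4 ∨ m1 = m17
m13 ∧ m9 = m10
m17 ∨ m10 = m17
m4 ∨ m17 = m17
m5 ∧ m17 = m5

m5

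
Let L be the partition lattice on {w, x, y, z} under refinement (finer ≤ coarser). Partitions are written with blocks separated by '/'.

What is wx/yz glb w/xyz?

The meet (common refinement) of wx/yz and w/xyz intersects blocks pairwise, giving w/x/yz.

w/x/yz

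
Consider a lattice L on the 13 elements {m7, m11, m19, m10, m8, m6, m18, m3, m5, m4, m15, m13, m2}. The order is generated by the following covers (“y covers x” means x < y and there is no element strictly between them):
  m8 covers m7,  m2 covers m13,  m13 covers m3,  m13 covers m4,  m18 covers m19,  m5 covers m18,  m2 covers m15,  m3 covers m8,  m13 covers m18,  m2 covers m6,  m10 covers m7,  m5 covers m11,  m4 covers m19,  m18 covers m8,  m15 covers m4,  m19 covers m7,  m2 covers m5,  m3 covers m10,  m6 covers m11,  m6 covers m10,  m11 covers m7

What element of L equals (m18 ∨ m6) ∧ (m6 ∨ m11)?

m6

m18 ∨ m6 = m2
m6 ∨ m11 = m6
m2 ∧ m6 = m6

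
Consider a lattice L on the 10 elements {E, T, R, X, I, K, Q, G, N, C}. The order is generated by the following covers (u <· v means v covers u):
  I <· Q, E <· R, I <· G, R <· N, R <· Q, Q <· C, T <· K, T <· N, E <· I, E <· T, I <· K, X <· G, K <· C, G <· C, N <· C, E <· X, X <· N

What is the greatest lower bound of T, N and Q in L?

Common lower bounds of {T, N, Q}: E.
The greatest among these is E.

E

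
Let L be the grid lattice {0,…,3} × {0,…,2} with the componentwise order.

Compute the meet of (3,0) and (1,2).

(1,0)

In a product of chains, the meet is componentwise min, giving (1,0).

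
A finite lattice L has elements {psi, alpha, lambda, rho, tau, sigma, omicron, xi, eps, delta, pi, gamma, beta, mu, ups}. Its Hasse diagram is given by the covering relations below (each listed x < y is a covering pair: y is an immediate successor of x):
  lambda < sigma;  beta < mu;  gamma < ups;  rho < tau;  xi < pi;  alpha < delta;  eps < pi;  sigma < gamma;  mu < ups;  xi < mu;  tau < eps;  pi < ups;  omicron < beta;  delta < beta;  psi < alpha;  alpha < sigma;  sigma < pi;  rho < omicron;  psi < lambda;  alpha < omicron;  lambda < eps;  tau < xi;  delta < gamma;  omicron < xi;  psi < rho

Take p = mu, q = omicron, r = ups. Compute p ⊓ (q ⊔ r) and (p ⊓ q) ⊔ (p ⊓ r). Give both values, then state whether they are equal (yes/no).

q ⊔ r = ups, so p ⊓ (q ⊔ r) = mu ⊓ ups = mu.
p ⊓ q = omicron and p ⊓ r = mu, so (p ⊓ q) ⊔ (p ⊓ r) = omicron ⊔ mu = mu.
Equal: yes.

mu; mu; yes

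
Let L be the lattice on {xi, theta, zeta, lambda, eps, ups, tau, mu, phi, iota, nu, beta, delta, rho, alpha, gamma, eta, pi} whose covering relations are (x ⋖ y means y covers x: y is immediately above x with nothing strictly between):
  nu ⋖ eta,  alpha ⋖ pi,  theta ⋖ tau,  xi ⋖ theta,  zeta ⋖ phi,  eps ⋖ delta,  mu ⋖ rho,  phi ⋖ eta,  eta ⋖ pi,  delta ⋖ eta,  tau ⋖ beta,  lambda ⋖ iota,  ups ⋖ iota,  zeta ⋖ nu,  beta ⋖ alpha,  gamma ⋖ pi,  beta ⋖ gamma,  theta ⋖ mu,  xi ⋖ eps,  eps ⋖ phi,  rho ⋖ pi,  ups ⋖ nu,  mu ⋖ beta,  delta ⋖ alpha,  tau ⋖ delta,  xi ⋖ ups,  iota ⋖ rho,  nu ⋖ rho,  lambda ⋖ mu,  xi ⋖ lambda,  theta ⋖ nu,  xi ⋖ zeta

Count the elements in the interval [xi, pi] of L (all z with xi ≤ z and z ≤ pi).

18

The interval [xi, pi] = {alpha, beta, delta, eps, eta, gamma, iota, lambda, mu, nu, phi, pi, rho, tau, theta, ups, xi, zeta}, which has 18 elements.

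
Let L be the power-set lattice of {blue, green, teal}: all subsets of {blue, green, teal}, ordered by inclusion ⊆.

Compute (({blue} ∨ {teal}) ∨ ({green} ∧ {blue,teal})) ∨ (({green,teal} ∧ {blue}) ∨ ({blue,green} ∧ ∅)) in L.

{blue} ∨ {teal} = {blue,teal}
{green} ∧ {blue,teal} = ∅
{blue,teal} ∨ ∅ = {blue,teal}
{green,teal} ∧ {blue} = ∅
{blue,green} ∧ ∅ = ∅
∅ ∨ ∅ = ∅
{blue,teal} ∨ ∅ = {blue,teal}

{blue,teal}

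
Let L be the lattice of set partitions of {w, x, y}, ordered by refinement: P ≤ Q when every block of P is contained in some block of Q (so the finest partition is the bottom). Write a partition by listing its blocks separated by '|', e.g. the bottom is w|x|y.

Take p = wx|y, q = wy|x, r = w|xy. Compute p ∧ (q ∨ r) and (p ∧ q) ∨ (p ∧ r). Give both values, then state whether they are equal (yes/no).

wx|y; w|x|y; no

q ∨ r = wxy, so p ∧ (q ∨ r) = wx|y ∧ wxy = wx|y.
p ∧ q = w|x|y and p ∧ r = w|x|y, so (p ∧ q) ∨ (p ∧ r) = w|x|y ∨ w|x|y = w|x|y.
Equal: no.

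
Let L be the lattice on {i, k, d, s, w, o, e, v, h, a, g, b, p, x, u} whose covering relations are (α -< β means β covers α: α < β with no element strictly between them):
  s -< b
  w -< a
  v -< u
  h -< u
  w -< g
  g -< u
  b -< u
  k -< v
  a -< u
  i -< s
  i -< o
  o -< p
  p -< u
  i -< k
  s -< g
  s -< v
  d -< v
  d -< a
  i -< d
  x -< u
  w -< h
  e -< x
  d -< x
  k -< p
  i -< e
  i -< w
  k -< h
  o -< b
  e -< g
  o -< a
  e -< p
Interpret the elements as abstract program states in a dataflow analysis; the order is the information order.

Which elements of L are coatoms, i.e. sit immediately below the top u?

a, b, g, h, p, v, x

The coatoms are exactly the elements covered by u: a, b, g, h, p, v, x.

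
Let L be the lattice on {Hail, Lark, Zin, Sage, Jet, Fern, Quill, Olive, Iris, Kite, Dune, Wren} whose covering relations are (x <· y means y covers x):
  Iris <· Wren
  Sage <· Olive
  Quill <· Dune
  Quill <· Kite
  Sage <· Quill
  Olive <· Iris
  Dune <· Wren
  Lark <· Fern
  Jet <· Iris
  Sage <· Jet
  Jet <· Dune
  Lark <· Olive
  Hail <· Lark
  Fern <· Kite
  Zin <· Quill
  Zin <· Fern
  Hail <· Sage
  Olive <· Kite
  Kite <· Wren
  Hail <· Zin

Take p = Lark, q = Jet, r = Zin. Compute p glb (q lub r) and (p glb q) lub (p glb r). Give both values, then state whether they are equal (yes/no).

q lub r = Dune, so p glb (q lub r) = Lark glb Dune = Hail.
p glb q = Hail and p glb r = Hail, so (p glb q) lub (p glb r) = Hail lub Hail = Hail.
Equal: yes.

Hail; Hail; yes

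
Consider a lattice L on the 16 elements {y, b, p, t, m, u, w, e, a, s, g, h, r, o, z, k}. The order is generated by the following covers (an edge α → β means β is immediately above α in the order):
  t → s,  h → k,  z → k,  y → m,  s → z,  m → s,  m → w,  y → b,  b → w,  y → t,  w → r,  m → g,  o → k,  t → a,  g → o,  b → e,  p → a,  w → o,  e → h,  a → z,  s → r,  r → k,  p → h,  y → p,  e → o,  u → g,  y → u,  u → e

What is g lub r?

k

Common upper bounds of {g, r}: k.
The least among these is k.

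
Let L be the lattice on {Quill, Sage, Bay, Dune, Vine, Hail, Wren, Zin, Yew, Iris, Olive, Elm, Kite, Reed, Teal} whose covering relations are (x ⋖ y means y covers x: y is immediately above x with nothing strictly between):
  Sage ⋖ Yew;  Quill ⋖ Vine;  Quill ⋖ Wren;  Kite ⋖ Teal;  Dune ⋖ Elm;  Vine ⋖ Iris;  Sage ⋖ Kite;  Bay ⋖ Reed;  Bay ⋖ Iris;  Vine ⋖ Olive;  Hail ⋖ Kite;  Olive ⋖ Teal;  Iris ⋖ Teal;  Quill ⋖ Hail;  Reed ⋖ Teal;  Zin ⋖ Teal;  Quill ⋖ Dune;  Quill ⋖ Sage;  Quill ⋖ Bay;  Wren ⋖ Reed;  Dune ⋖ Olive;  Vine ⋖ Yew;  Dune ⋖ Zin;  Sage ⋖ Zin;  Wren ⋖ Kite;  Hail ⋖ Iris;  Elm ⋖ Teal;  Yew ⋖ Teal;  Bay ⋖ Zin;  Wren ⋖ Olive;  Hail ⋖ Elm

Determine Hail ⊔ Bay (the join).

Iris

Common upper bounds of {Hail, Bay}: Iris, Teal.
The least among these is Iris.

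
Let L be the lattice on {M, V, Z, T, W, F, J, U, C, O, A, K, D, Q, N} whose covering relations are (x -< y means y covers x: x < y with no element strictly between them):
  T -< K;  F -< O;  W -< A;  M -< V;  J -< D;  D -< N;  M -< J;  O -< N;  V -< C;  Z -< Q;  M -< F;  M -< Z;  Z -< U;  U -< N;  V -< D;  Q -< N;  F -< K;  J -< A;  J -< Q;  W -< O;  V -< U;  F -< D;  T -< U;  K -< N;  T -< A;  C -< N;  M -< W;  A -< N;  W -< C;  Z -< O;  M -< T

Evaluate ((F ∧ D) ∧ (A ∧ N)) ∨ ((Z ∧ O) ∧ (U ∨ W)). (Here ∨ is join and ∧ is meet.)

F ∧ D = F
A ∧ N = A
F ∧ A = M
Z ∧ O = Z
U ∨ W = N
Z ∧ N = Z
M ∨ Z = Z

Z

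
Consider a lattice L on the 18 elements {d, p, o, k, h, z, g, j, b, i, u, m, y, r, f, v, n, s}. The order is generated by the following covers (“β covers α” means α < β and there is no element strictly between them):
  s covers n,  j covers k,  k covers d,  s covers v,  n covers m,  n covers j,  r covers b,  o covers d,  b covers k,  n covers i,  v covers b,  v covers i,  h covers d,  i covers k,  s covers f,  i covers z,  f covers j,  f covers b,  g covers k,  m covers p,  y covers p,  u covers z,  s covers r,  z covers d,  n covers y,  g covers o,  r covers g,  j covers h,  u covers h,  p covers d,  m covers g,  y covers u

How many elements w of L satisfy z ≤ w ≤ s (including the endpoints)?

7

The interval [z, s] = {i, n, s, u, v, y, z}, which has 7 elements.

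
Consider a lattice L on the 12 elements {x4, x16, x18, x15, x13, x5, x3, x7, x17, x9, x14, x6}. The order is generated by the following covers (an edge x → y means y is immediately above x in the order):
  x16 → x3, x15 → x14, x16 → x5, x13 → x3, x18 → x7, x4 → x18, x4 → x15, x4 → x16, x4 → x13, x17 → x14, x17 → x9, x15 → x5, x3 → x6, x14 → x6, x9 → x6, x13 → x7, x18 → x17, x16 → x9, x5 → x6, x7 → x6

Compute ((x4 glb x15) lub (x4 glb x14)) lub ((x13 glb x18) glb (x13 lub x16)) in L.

x4 ∧ x15 = x4
x4 ∧ x14 = x4
x4 ∨ x4 = x4
x13 ∧ x18 = x4
x13 ∨ x16 = x3
x4 ∧ x3 = x4
x4 ∨ x4 = x4

x4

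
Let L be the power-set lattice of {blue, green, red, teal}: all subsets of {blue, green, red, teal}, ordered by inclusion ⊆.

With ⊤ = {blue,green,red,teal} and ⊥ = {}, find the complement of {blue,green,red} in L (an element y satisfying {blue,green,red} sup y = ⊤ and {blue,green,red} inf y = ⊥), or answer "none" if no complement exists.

Need y with {blue,green,red} ∨ y = {blue,green,red,teal} and {blue,green,red} ∧ y = {}.
Checking each element gives: {teal}.

{teal}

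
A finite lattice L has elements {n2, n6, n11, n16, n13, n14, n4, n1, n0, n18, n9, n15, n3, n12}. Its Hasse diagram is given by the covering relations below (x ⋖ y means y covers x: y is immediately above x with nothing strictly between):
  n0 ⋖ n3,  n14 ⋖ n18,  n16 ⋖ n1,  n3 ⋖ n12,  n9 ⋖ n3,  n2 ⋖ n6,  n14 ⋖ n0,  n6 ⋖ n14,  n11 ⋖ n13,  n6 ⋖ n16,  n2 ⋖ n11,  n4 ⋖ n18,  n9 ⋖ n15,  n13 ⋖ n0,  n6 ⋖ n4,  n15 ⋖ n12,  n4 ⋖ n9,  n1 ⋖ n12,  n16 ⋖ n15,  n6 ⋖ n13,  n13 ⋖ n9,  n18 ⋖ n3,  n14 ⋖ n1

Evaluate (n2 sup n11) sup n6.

n13

n2 ∨ n11 = n11
n11 ∨ n6 = n13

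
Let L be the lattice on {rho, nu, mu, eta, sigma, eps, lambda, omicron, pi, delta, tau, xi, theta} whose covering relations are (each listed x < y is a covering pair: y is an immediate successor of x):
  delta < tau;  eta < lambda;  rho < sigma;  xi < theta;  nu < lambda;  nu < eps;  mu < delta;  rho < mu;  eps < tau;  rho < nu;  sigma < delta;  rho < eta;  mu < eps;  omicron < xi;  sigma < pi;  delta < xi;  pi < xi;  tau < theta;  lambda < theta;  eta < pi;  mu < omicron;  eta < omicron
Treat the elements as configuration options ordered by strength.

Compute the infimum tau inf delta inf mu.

Common lower bounds of {tau, delta, mu}: mu, rho.
The greatest among these is mu.

mu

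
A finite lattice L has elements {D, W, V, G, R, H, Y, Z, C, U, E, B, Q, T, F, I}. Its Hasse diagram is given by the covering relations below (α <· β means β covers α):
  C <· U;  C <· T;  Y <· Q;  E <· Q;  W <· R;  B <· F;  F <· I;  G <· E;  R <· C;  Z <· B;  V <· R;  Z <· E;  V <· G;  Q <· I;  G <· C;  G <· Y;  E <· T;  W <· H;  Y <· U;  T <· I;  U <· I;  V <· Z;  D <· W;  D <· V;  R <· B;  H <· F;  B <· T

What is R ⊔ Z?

Common upper bounds of {R, Z}: B, F, I, T.
The least among these is B.

B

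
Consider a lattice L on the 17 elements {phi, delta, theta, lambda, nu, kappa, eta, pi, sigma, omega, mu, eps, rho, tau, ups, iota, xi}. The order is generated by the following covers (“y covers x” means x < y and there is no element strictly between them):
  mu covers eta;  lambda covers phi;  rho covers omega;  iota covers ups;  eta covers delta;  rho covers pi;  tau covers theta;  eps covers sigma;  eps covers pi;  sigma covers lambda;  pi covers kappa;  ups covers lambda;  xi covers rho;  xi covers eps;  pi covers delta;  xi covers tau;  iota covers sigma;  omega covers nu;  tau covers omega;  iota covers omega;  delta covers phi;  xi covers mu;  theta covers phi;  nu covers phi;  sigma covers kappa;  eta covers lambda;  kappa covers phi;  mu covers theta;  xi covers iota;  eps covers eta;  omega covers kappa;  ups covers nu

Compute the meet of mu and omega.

phi

Common lower bounds of {mu, omega}: phi.
The greatest among these is phi.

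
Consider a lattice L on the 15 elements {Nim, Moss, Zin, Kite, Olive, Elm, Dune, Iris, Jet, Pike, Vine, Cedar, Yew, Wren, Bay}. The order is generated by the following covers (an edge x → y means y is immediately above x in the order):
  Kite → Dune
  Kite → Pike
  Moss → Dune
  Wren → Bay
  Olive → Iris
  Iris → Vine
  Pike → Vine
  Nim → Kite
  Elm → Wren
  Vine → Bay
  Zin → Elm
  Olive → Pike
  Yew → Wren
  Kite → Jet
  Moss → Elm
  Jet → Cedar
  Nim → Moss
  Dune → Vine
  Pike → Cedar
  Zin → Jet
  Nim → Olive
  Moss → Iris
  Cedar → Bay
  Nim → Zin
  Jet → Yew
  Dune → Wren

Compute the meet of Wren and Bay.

Common lower bounds of {Wren, Bay}: Dune, Elm, Jet, Kite, Moss, Nim, Wren, Yew, Zin.
The greatest among these is Wren.

Wren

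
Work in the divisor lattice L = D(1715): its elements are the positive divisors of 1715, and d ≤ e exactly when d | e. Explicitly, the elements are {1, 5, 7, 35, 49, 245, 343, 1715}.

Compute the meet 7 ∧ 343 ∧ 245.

Common lower bounds of {7, 343, 245}: 1, 7.
The greatest among these is 7.

7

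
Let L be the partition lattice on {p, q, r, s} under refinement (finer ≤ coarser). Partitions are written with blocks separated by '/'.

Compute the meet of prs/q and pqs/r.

Common lower bounds of {prs/q, pqs/r}: p/q/r/s, ps/q/r.
The greatest among these is ps/q/r.

ps/q/r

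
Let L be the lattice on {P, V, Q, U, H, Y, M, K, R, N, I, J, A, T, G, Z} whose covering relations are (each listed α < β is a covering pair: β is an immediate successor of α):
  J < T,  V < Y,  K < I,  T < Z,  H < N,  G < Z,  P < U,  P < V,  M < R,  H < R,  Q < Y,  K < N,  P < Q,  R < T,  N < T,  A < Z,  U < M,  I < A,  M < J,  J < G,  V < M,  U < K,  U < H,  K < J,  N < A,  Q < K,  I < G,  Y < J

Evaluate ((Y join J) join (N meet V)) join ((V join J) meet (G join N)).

J

Y ∨ J = J
N ∧ V = P
J ∨ P = J
V ∨ J = J
G ∨ N = Z
J ∧ Z = J
J ∨ J = J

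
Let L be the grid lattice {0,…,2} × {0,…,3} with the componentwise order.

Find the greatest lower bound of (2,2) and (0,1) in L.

(0,1)

In a product of chains, the meet is componentwise min, giving (0,1).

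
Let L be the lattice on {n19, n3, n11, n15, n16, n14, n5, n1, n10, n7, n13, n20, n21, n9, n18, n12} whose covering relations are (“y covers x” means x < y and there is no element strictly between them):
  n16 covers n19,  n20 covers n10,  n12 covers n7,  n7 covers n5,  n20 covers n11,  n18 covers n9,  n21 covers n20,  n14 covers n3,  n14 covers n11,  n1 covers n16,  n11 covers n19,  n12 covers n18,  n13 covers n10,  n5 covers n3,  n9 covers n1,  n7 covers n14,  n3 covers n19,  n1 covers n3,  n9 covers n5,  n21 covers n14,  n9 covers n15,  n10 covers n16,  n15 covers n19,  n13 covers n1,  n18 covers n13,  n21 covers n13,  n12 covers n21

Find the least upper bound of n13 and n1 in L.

n13

Common upper bounds of {n13, n1}: n12, n13, n18, n21.
The least among these is n13.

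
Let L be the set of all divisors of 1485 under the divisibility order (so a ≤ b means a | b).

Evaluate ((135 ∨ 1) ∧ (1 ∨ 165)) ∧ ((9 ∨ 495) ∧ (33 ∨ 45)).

15

135 ∨ 1 = 135
1 ∨ 165 = 165
135 ∧ 165 = 15
9 ∨ 495 = 495
33 ∨ 45 = 495
495 ∧ 495 = 495
15 ∧ 495 = 15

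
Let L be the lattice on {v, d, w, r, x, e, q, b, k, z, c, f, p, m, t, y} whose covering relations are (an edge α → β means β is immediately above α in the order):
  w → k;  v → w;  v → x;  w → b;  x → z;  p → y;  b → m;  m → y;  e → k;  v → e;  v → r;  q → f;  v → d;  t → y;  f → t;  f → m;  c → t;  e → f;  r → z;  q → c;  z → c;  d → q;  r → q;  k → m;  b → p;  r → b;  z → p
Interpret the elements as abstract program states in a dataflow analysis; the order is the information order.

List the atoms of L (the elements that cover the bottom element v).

d, e, r, w, x

The atoms are exactly the elements that cover v: d, e, r, w, x.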